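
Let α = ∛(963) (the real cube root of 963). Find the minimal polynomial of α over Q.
m_α(x) = x^3 - 963

α satisfies α^3 = 963, so x^3 - 963 annihilates α. By the rational root test, a rational root p/q (in lowest terms) of x^3 - 963 would satisfy p^3 = 963 q^3, forcing q = 1 and p^3 = 963; but 963 is not a perfect cube, contradiction. A monic cubic over Q with no rational root is irreducible (any nontrivial factorization would include a linear factor). Hence x^3 - 963 is the minimal polynomial of α, and in particular [Q(α):Q] = 3.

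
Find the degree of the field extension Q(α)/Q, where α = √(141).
[Q(α):Q] = 2

[Q(α):Q] equals the degree of the minimal polynomial of α. Here α^2 = 141 and x^2 - 141 is irreducible (d = 141 is squarefree, ≠ 1, hence not a square), so deg(m_α) = 2. Thus [Q(α):Q] = 2.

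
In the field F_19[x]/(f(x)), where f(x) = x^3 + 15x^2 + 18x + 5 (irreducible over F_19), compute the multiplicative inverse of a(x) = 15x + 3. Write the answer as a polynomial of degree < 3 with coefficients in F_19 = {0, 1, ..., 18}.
a(x)^(-1) ≡ 18x^2 + 8x + 7 (mod f(x))

Since f is irreducible over F_19, F_19[x]/(f) is a field and a(x) ≠ 0 has an inverse. Apply the extended Euclidean algorithm to f(x) and a(x) in F_19[x]: f(x) = (14x^2 + 2x + 16)·a(x) + (14). The last nonzero remainder is the constant 14 = gcd(f, a) in F_19. Back-substituting through the division chain expresses 14 = s(x)·a(x) + t(x)·f(x) with s(x) ≡ 5x^2 + 17x + 3 (mod f), so (5x^2 + 17x + 3)·a(x) ≡ 14 (mod f). Multiplying by 14^(-1) ≡ 15 in F_19 gives a(x)^(-1) ≡ 15·(5x^2 + 17x + 3) ≡ 18x^2 + 8x + 7 (mod f). Check: (15x + 3)·(18x^2 + 8x + 7) = 4x^3 + 3x^2 + 15x + 2 ≡ 1 (mod x^3 + 15x^2 + 18x + 5).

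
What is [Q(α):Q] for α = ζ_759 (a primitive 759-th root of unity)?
[Q(α):Q] = 440

The minimal polynomial of ζ_759 over Q is the 759-th cyclotomic polynomial Φ_759(x), which is irreducible over Q and has degree φ(759) = 440. Hence [Q(α):Q] = φ(759) = 440.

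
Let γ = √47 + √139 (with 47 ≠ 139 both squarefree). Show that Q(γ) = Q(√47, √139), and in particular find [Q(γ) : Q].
[Q(γ) : Q] = 4 (equivalently, Q(γ) = Q(√47, √139))

Obviously Q(γ) ⊆ Q(√47, √139), and [Q(√47, √139):Q] = 4 (since 47, 139 are distinct squarefree integers > 1 with 6533 not a perfect square). To show equality we compute the minimal polynomial of γ. From γ = √47 + √139: γ^2 = 47 + 2√(6533) + 139 = 186 + 2√(6533), so γ^2 - 186 = 2√(6533); squaring, (γ^2 - 186)^2 = 4·6533, i.e. γ^4 - 372γ^2 + 34596 - 26132 = 0, i.e. γ^4 - 372γ^2 + 8464 = 0. So γ is a root of x^4 - 372x^2 + 8464. This polynomial is irreducible over Q: it has no rational root (each ±√47 ± √139 is irrational), and any factorization into two quadratics over Q would force √(6533) ∈ Q (pairing opposite roots) or √47, √139 ∈ Q (other pairings), all impossible. Hence [Q(γ):Q] = 4 = [Q(√47, √139):Q], so Q(γ) = Q(√47, √139).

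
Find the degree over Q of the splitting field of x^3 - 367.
[K : Q] = 6

The roots of x^3 - 367 are ∛367, ω∛367, ω^2∛367 where ω = e^(2πi/3) is a primitive cube root of unity, so K = Q(∛367, ω). Now [Q(∛367):Q] = 3 (since 367 is not a perfect cube, x^3 - 367 is irreducible) and [Q(ω):Q] = 2. Both 2 and 3 divide [K:Q], and [K:Q] ≤ 3·2 = 6, so [K:Q] = 6. (Equivalently: Q(∛367) ⊂ R but ω ∉ R, so [K : Q(∛367)] = 2.)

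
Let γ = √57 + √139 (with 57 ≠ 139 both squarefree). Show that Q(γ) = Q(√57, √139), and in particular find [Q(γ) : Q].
[Q(γ) : Q] = 4 (equivalently, Q(γ) = Q(√57, √139))

Obviously Q(γ) ⊆ Q(√57, √139), and [Q(√57, √139):Q] = 4 (since 57, 139 are distinct squarefree integers > 1 with 7923 not a perfect square). To show equality we compute the minimal polynomial of γ. From γ = √57 + √139: γ^2 = 57 + 2√(7923) + 139 = 196 + 2√(7923), so γ^2 - 196 = 2√(7923); squaring, (γ^2 - 196)^2 = 4·7923, i.e. γ^4 - 392γ^2 + 38416 - 31692 = 0, i.e. γ^4 - 392γ^2 + 6724 = 0. So γ is a root of x^4 - 392x^2 + 6724. This polynomial is irreducible over Q: it has no rational root (each ±√57 ± √139 is irrational), and any factorization into two quadratics over Q would force √(7923) ∈ Q (pairing opposite roots) or √57, √139 ∈ Q (other pairings), all impossible. Hence [Q(γ):Q] = 4 = [Q(√57, √139):Q], so Q(γ) = Q(√57, √139).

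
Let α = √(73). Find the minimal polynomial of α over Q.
m_α(x) = x^2 - 73

α satisfies α^2 - 73 = 0, so x^2 - 73 annihilates α. Since d = 73 is squarefree and ≠ 1, it is not a perfect square in Q, so x^2 - 73 has no rational root and is therefore irreducible over Q (a degree-2 polynomial over a field is irreducible iff it has no root). Hence m_α(x) = x^2 - 73.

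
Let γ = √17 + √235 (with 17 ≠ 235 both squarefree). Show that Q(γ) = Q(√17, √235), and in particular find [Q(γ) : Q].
[Q(γ) : Q] = 4 (equivalently, Q(γ) = Q(√17, √235))

Obviously Q(γ) ⊆ Q(√17, √235), and [Q(√17, √235):Q] = 4 (since 17, 235 are distinct squarefree integers > 1 with 3995 not a perfect square). To show equality we compute the minimal polynomial of γ. From γ = √17 + √235: γ^2 = 17 + 2√(3995) + 235 = 252 + 2√(3995), so γ^2 - 252 = 2√(3995); squaring, (γ^2 - 252)^2 = 4·3995, i.e. γ^4 - 504γ^2 + 63504 - 15980 = 0, i.e. γ^4 - 504γ^2 + 47524 = 0. So γ is a root of x^4 - 504x^2 + 47524. This polynomial is irreducible over Q: it has no rational root (each ±√17 ± √235 is irrational), and any factorization into two quadratics over Q would force √(3995) ∈ Q (pairing opposite roots) or √17, √235 ∈ Q (other pairings), all impossible. Hence [Q(γ):Q] = 4 = [Q(√17, √235):Q], so Q(γ) = Q(√17, √235).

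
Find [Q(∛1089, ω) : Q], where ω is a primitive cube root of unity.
[Q(∛1089, ω) : Q] = 6

[Q(∛1089):Q] = 3 (min poly x^3 - 1089, irreducible since 1089 is not a perfect cube). [Q(ω):Q] = 2 (min poly x^2 + x + 1). Since Q(∛1089) ⊂ R and ω ∉ R, we have ω ∉ Q(∛1089), so x^2 + x + 1 remains irreducible over Q(∛1089) and [Q(∛1089, ω) : Q(∛1089)] = 2. By the tower law, [Q(∛1089, ω) : Q] = 3 · 2 = 6. (In fact Q(∛1089, ω) is the splitting field of x^3 - 1089 over Q.)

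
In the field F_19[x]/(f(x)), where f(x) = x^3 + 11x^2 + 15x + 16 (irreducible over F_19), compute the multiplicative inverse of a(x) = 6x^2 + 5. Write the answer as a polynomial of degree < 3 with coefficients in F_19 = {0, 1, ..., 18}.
a(x)^(-1) ≡ 18x^2 + 2x + 18 (mod f(x))

Since f is irreducible over F_19, F_19[x]/(f) is a field and a(x) ≠ 0 has an inverse. Apply the extended Euclidean algorithm to f(x) and a(x) in F_19[x]: f(x) = (16x + 5)·a(x) + (11x + 10);  a(x) = (4x + 5)·(11x + 10) + (12). The last nonzero remainder is the constant 12 = gcd(f, a) in F_19. Back-substituting through the division chain expresses 12 = s(x)·a(x) + t(x)·f(x) with s(x) ≡ 7x^2 + 5x + 7 (mod f), so (7x^2 + 5x + 7)·a(x) ≡ 12 (mod f). Multiplying by 12^(-1) ≡ 8 in F_19 gives a(x)^(-1) ≡ 8·(7x^2 + 5x + 7) ≡ 18x^2 + 2x + 18 (mod f). Check: (6x^2 + 5)·(18x^2 + 2x + 18) = 13x^4 + 12x^3 + 8x^2 + 10x + 14 ≡ 1 (mod x^3 + 11x^2 + 15x + 16).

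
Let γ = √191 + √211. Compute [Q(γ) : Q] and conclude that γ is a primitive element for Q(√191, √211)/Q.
[Q(γ) : Q] = 4 (equivalently, Q(γ) = Q(√191, √211))

Obviously Q(γ) ⊆ Q(√191, √211), and [Q(√191, √211):Q] = 4 (since 191, 211 are distinct squarefree integers > 1 with 40301 not a perfect square). To show equality we compute the minimal polynomial of γ. From γ = √191 + √211: γ^2 = 191 + 2√(40301) + 211 = 402 + 2√(40301), so γ^2 - 402 = 2√(40301); squaring, (γ^2 - 402)^2 = 4·40301, i.e. γ^4 - 804γ^2 + 161604 - 161204 = 0, i.e. γ^4 - 804γ^2 + 400 = 0. So γ is a root of x^4 - 804x^2 + 400. This polynomial is irreducible over Q: it has no rational root (each ±√191 ± √211 is irrational), and any factorization into two quadratics over Q would force √(40301) ∈ Q (pairing opposite roots) or √191, √211 ∈ Q (other pairings), all impossible. Hence [Q(γ):Q] = 4 = [Q(√191, √211):Q], so Q(γ) = Q(√191, √211).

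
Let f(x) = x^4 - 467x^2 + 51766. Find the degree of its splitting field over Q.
[K : Q] = 4

Solving the quadratic in x^2: x^2 = (467 ± √(467^2 - 4·51766))/2 = (467 ± √11025)/2 = (467 ± 105)/2, giving x^2 = 286 or x^2 = 181. So f(x) = (x^2 - 286)(x^2 - 181) and the roots of f are ±√286, ±√181. Hence the splitting field is K = Q(√286, √181). Since 286 and 181 are distinct squarefree integers > 1, their product 51766 is not a perfect square, so √181 ∉ Q(√286). By the tower law [K:Q] = [Q(√286,√181):Q(√286)] · [Q(√286):Q] = 2 · 2 = 4.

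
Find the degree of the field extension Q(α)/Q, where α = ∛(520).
[Q(α):Q] = 3

The minimal polynomial of α is x^3 - 520, irreducible over Q since 520 is not a perfect cube (so x^3 - 520 has no rational root). Hence [Q(α):Q] = deg(m_α) = 3.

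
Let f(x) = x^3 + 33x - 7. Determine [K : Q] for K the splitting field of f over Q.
[K : Q] = 6

By the rational root test, any rational root of the monic integer polynomial f(x) = x^3 + 33x - 7 must be an integer dividing the constant term -7, i.e. one of ±{1, 7}. Evaluating: f(1) = 27, f(-1) = -41, f(7) = 567, f(-7) = -581; none is 0, so f has no rational root and is therefore irreducible over Q (a cubic with no linear factor over a field is irreducible). For an irreducible cubic, the Galois group is A_3 or S_3 according as the discriminant disc(f) = -4a^3 - 27b^2 = -4·(33)^3 - 27·(-7)^2 = -145071 is or is not a square in Q. Here disc(f) = -145071 is not a perfect square in Q, so the Galois group of f over Q is not contained in A_3 and must be all of S_3. The splitting field has degree |S_3| = 6 over Q, so [K : Q] = 6.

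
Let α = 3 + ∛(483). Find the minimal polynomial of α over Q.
m_α(x) = x^3 - 9x^2 + 27x - 510

Set β = α - 3 = ∛(483), so β^3 = 483. Then (α - 3)^3 - 483 = 0, i.e. α is a root of g(x) = (x - 3)^3 - 483 = x^3 - 9x^2 + 27x - 510. Since g(x) = h(x - 3) where h(x) = x^3 - 483, and h is irreducible over Q (because 483 is not a perfect cube, so h has no rational root, and a monic cubic with no rational root is irreducible), g is also irreducible (irreducibility is preserved under the substitution x → x - 3). Hence m_α(x) = x^3 - 9x^2 + 27x - 510.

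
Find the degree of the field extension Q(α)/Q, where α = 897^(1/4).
[Q(α):Q] = 4

α is a root of x^4 - 897. By Eisenstein's criterion at the prime p = 3 (which divides the constant term 897 but p^2 = 9 does not, since 897 is squarefree), x^4 - 897 is irreducible over Q. Hence [Q(α):Q] = 4.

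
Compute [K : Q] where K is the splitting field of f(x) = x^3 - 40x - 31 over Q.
[K : Q] = 6

By the rational root test, any rational root of the monic integer polynomial f(x) = x^3 - 40x - 31 must be an integer dividing the constant term -31, i.e. one of ±{1, 31}. Evaluating: f(1) = -70, f(-1) = 8, f(31) = 28520, f(-31) = -28582; none is 0, so f has no rational root and is therefore irreducible over Q (a cubic with no linear factor over a field is irreducible). For an irreducible cubic, the Galois group is A_3 or S_3 according as the discriminant disc(f) = -4a^3 - 27b^2 = -4·(-40)^3 - 27·(-31)^2 = 230053 is or is not a square in Q. Here disc(f) = 230053 is not a perfect square in Q, so the Galois group of f over Q is not contained in A_3 and must be all of S_3. The splitting field has degree |S_3| = 6 over Q, so [K : Q] = 6.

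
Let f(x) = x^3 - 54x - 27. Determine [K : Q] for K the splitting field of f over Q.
[K : Q] = 6

By the rational root test, any rational root of the monic integer polynomial f(x) = x^3 - 54x - 27 must be an integer dividing the constant term -27, i.e. one of ±{1, 3, 9, 27}. Evaluating: f(1) = -80, f(-1) = 26, f(3) = -162, f(-3) = 108, f(9) = 216, f(-9) = -270, f(27) = 18198, f(-27) = -18252; none is 0, so f has no rational root and is therefore irreducible over Q (a cubic with no linear factor over a field is irreducible). For an irreducible cubic, the Galois group is A_3 or S_3 according as the discriminant disc(f) = -4a^3 - 27b^2 = -4·(-54)^3 - 27·(-27)^2 = 610173 is or is not a square in Q. Here disc(f) = 610173 is not a perfect square in Q, so the Galois group of f over Q is not contained in A_3 and must be all of S_3. The splitting field has degree |S_3| = 6 over Q, so [K : Q] = 6.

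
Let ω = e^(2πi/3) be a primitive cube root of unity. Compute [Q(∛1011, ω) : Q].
[Q(∛1011, ω) : Q] = 6

[Q(∛1011):Q] = 3 (min poly x^3 - 1011, irreducible since 1011 is not a perfect cube). [Q(ω):Q] = 2 (min poly x^2 + x + 1). Since Q(∛1011) ⊂ R and ω ∉ R, we have ω ∉ Q(∛1011), so x^2 + x + 1 remains irreducible over Q(∛1011) and [Q(∛1011, ω) : Q(∛1011)] = 2. By the tower law, [Q(∛1011, ω) : Q] = 3 · 2 = 6. (In fact Q(∛1011, ω) is the splitting field of x^3 - 1011 over Q.)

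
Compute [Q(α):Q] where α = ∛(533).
[Q(α):Q] = 3

The minimal polynomial of α is x^3 - 533, irreducible over Q since 533 is not a perfect cube (so x^3 - 533 has no rational root). Hence [Q(α):Q] = deg(m_α) = 3.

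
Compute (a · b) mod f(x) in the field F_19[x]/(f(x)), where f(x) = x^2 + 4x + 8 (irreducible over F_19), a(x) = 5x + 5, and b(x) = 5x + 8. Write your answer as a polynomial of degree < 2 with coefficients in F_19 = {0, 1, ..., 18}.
a · b ≡ 3x + 11 (mod f(x))

Multiply in F_19[x]: a(x)·b(x) = (5x + 5)·(5x + 8) = 6x^2 + 8x + 2. This has degree ≥ 2, so divide by f(x) over F_19: 6x^2 + 8x + 2 = (6)·(x^2 + 4x + 8) + (3x + 11). Hence a·b ≡ 3x + 11 (mod f). (F_19[x]/(f) is a field with 19^2 = 361 elements since f is irreducible of degree 2.)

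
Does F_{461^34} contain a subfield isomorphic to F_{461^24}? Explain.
No: F_{461^24} is not a subfield of F_{461^34}

F_{p^m} embeds in F_{p^n} iff m | n. Here 24 ∤ 34 (since 34 = 1·24 + 10 with remainder 10 ≠ 0), so F_{461^24} is not a subfield of F_{461^34}. Equivalently: if it were, the tower law would give 24 = [F_{461^24}:F_461] dividing [F_{461^34}:F_461] = 34, contradiction.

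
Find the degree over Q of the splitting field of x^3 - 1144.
[K : Q] = 6

The roots of x^3 - 1144 are ∛1144, ω∛1144, ω^2∛1144 where ω = e^(2πi/3) is a primitive cube root of unity, so K = Q(∛1144, ω). Now [Q(∛1144):Q] = 3 (since 1144 is not a perfect cube, x^3 - 1144 is irreducible) and [Q(ω):Q] = 2. Both 2 and 3 divide [K:Q], and [K:Q] ≤ 3·2 = 6, so [K:Q] = 6. (Equivalently: Q(∛1144) ⊂ R but ω ∉ R, so [K : Q(∛1144)] = 2.)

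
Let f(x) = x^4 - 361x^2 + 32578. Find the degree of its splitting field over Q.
[K : Q] = 4

Solving the quadratic in x^2: x^2 = (361 ± √(361^2 - 4·32578))/2 = (361 ± √9)/2 = (361 ± 3)/2, giving x^2 = 182 or x^2 = 179. So f(x) = (x^2 - 182)(x^2 - 179) and the roots of f are ±√182, ±√179. Hence the splitting field is K = Q(√182, √179). Since 182 and 179 are distinct squarefree integers > 1, their product 32578 is not a perfect square, so √179 ∉ Q(√182). By the tower law [K:Q] = [Q(√182,√179):Q(√182)] · [Q(√182):Q] = 2 · 2 = 4.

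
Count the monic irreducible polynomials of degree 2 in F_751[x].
There are 281625 monic irreducible polynomials of degree 2 over F_751

Each element of F_{751^2} that lies in no proper subfield is a root of exactly one monic irreducible of degree 2 over F_751, and each such polynomial has 2 distinct roots in F_{751^2}. By Möbius inversion the count is N_751(2) = (1/2) Σ_{d|2} μ(2/d) · 751^d = (1/2)(μ(2)·751^1 + μ(1)·751^2) = 563250/2 = 281625.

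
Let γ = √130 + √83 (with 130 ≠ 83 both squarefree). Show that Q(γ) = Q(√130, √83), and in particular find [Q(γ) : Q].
[Q(γ) : Q] = 4 (equivalently, Q(γ) = Q(√130, √83))

Obviously Q(γ) ⊆ Q(√130, √83), and [Q(√130, √83):Q] = 4 (since 130, 83 are distinct squarefree integers > 1 with 10790 not a perfect square). To show equality we compute the minimal polynomial of γ. From γ = √130 + √83: γ^2 = 130 + 2√(10790) + 83 = 213 + 2√(10790), so γ^2 - 213 = 2√(10790); squaring, (γ^2 - 213)^2 = 4·10790, i.e. γ^4 - 426γ^2 + 45369 - 43160 = 0, i.e. γ^4 - 426γ^2 + 2209 = 0. So γ is a root of x^4 - 426x^2 + 2209. This polynomial is irreducible over Q: it has no rational root (each ±√130 ± √83 is irrational), and any factorization into two quadratics over Q would force √(10790) ∈ Q (pairing opposite roots) or √130, √83 ∈ Q (other pairings), all impossible. Hence [Q(γ):Q] = 4 = [Q(√130, √83):Q], so Q(γ) = Q(√130, √83).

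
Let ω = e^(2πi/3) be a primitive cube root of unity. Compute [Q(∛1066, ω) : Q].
[Q(∛1066, ω) : Q] = 6

[Q(∛1066):Q] = 3 (min poly x^3 - 1066, irreducible since 1066 is not a perfect cube). [Q(ω):Q] = 2 (min poly x^2 + x + 1). Since Q(∛1066) ⊂ R and ω ∉ R, we have ω ∉ Q(∛1066), so x^2 + x + 1 remains irreducible over Q(∛1066) and [Q(∛1066, ω) : Q(∛1066)] = 2. By the tower law, [Q(∛1066, ω) : Q] = 3 · 2 = 6. (In fact Q(∛1066, ω) is the splitting field of x^3 - 1066 over Q.)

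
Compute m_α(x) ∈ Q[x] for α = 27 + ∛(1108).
m_α(x) = x^3 - 81x^2 + 2187x - 20791

Set β = α - 27 = ∛(1108), so β^3 = 1108. Then (α - 27)^3 - 1108 = 0, i.e. α is a root of g(x) = (x - 27)^3 - 1108 = x^3 - 81x^2 + 2187x - 20791. Since g(x) = h(x - 27) where h(x) = x^3 - 1108, and h is irreducible over Q (because 1108 is not a perfect cube, so h has no rational root, and a monic cubic with no rational root is irreducible), g is also irreducible (irreducibility is preserved under the substitution x → x - 27). Hence m_α(x) = x^3 - 81x^2 + 2187x - 20791.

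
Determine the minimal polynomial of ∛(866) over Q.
m_α(x) = x^3 - 866

α satisfies α^3 = 866, so x^3 - 866 annihilates α. By the rational root test, a rational root p/q (in lowest terms) of x^3 - 866 would satisfy p^3 = 866 q^3, forcing q = 1 and p^3 = 866; but 866 is not a perfect cube, contradiction. A monic cubic over Q with no rational root is irreducible (any nontrivial factorization would include a linear factor). Hence x^3 - 866 is the minimal polynomial of α, and in particular [Q(α):Q] = 3.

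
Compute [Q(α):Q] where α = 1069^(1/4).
[Q(α):Q] = 4

α is a root of x^4 - 1069. By Eisenstein's criterion at the prime p = 1069 (which divides the constant term 1069 but p^2 = 1142761 does not, since 1069 is squarefree), x^4 - 1069 is irreducible over Q. Hence [Q(α):Q] = 4.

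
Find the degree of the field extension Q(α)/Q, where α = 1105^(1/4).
[Q(α):Q] = 4

α is a root of x^4 - 1105. By Eisenstein's criterion at the prime p = 5 (which divides the constant term 1105 but p^2 = 25 does not, since 1105 is squarefree), x^4 - 1105 is irreducible over Q. Hence [Q(α):Q] = 4.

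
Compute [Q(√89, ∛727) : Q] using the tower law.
[Q(√89, ∛727) : Q] = 6

Let L = Q(√89, ∛727). Since Q(√89) ⊂ L and [Q(√89):Q] = 2, the tower law gives 2 | [L:Q]. Likewise Q(∛727) ⊂ L with [Q(∛727):Q] = 3 (because 727 is not a perfect cube), so 3 | [L:Q]. As gcd(2,3) = 1, [L:Q] is divisible by 6. Conversely L is generated over Q by √89 and ∛727, so [L:Q] ≤ 2·3 = 6. Therefore [Q(√89, ∛727) : Q] = 6.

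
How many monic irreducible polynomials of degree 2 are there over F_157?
There are 12246 monic irreducible polynomials of degree 2 over F_157

Each element of F_{157^2} that lies in no proper subfield is a root of exactly one monic irreducible of degree 2 over F_157, and each such polynomial has 2 distinct roots in F_{157^2}. By Möbius inversion the count is N_157(2) = (1/2) Σ_{d|2} μ(2/d) · 157^d = (1/2)(μ(2)·157^1 + μ(1)·157^2) = 24492/2 = 12246.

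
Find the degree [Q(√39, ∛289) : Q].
[Q(√39, ∛289) : Q] = 6

Let L = Q(√39, ∛289). Since Q(√39) ⊂ L and [Q(√39):Q] = 2, the tower law gives 2 | [L:Q]. Likewise Q(∛289) ⊂ L with [Q(∛289):Q] = 3 (because 289 is not a perfect cube), so 3 | [L:Q]. As gcd(2,3) = 1, [L:Q] is divisible by 6. Conversely L is generated over Q by √39 and ∛289, so [L:Q] ≤ 2·3 = 6. Therefore [Q(√39, ∛289) : Q] = 6.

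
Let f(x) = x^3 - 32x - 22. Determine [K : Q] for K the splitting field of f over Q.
[K : Q] = 6

By the rational root test, any rational root of the monic integer polynomial f(x) = x^3 - 32x - 22 must be an integer dividing the constant term -22, i.e. one of ±{1, 2, 11, 22}. Evaluating: f(1) = -53, f(-1) = 9, f(2) = -78, f(-2) = 34, f(11) = 957, f(-11) = -1001, f(22) = 9922, f(-22) = -9966; none is 0, so f has no rational root and is therefore irreducible over Q (a cubic with no linear factor over a field is irreducible). For an irreducible cubic, the Galois group is A_3 or S_3 according as the discriminant disc(f) = -4a^3 - 27b^2 = -4·(-32)^3 - 27·(-22)^2 = 118004 is or is not a square in Q. Here disc(f) = 118004 is not a perfect square in Q, so the Galois group of f over Q is not contained in A_3 and must be all of S_3. The splitting field has degree |S_3| = 6 over Q, so [K : Q] = 6.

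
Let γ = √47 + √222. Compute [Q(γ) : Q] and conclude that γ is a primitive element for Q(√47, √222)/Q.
[Q(γ) : Q] = 4 (equivalently, Q(γ) = Q(√47, √222))

Obviously Q(γ) ⊆ Q(√47, √222), and [Q(√47, √222):Q] = 4 (since 47, 222 are distinct squarefree integers > 1 with 10434 not a perfect square). To show equality we compute the minimal polynomial of γ. From γ = √47 + √222: γ^2 = 47 + 2√(10434) + 222 = 269 + 2√(10434), so γ^2 - 269 = 2√(10434); squaring, (γ^2 - 269)^2 = 4·10434, i.e. γ^4 - 538γ^2 + 72361 - 41736 = 0, i.e. γ^4 - 538γ^2 + 30625 = 0. So γ is a root of x^4 - 538x^2 + 30625. This polynomial is irreducible over Q: it has no rational root (each ±√47 ± √222 is irrational), and any factorization into two quadratics over Q would force √(10434) ∈ Q (pairing opposite roots) or √47, √222 ∈ Q (other pairings), all impossible. Hence [Q(γ):Q] = 4 = [Q(√47, √222):Q], so Q(γ) = Q(√47, √222).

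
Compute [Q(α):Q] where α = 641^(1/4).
[Q(α):Q] = 4

α is a root of x^4 - 641. By Eisenstein's criterion at the prime p = 641 (which divides the constant term 641 but p^2 = 410881 does not, since 641 is squarefree), x^4 - 641 is irreducible over Q. Hence [Q(α):Q] = 4.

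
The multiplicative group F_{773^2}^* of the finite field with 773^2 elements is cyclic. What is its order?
|F_{773^2}^*| = 597528

F_{773^2} has 773^2 = 597529 elements; its multiplicative group consists of all nonzero elements, so |F_{773^2}^*| = 597529 - 1 = 597528. (It is cyclic since any finite subgroup of the multiplicative group of a field is cyclic.)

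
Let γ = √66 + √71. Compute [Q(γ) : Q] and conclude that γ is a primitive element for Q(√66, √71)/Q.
[Q(γ) : Q] = 4 (equivalently, Q(γ) = Q(√66, √71))

Obviously Q(γ) ⊆ Q(√66, √71), and [Q(√66, √71):Q] = 4 (since 66, 71 are distinct squarefree integers > 1 with 4686 not a perfect square). To show equality we compute the minimal polynomial of γ. From γ = √66 + √71: γ^2 = 66 + 2√(4686) + 71 = 137 + 2√(4686), so γ^2 - 137 = 2√(4686); squaring, (γ^2 - 137)^2 = 4·4686, i.e. γ^4 - 274γ^2 + 18769 - 18744 = 0, i.e. γ^4 - 274γ^2 + 25 = 0. So γ is a root of x^4 - 274x^2 + 25. This polynomial is irreducible over Q: it has no rational root (each ±√66 ± √71 is irrational), and any factorization into two quadratics over Q would force √(4686) ∈ Q (pairing opposite roots) or √66, √71 ∈ Q (other pairings), all impossible. Hence [Q(γ):Q] = 4 = [Q(√66, √71):Q], so Q(γ) = Q(√66, √71).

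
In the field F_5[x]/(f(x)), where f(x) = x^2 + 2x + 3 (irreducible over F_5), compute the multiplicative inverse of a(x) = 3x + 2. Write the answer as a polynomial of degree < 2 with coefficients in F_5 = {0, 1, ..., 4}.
a(x)^(-1) ≡ 3x + 4 (mod f(x))

Since f is irreducible over F_5, F_5[x]/(f) is a field and a(x) ≠ 0 has an inverse. Apply the extended Euclidean algorithm to f(x) and a(x) in F_5[x]: f(x) = (2x + 1)·a(x) + (1). The last nonzero remainder is the constant 1 = gcd(f, a) in F_5. Back-substituting through the division chain expresses 1 = s(x)·a(x) + t(x)·f(x) with s(x) ≡ 3x + 4 (mod f), so a(x)^(-1) ≡ s(x) = 3x + 4 (mod f). Check: (3x + 2)·(3x + 4) = 4x^2 + 3x + 3 ≡ 1 (mod x^2 + 2x + 3).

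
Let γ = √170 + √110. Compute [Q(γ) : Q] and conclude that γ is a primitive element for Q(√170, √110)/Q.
[Q(γ) : Q] = 4 (equivalently, Q(γ) = Q(√170, √110))

Obviously Q(γ) ⊆ Q(√170, √110), and [Q(√170, √110):Q] = 4 (since 170, 110 are distinct squarefree integers > 1 with 18700 not a perfect square). To show equality we compute the minimal polynomial of γ. From γ = √170 + √110: γ^2 = 170 + 2√(18700) + 110 = 280 + 2√(18700), so γ^2 - 280 = 2√(18700); squaring, (γ^2 - 280)^2 = 4·18700, i.e. γ^4 - 560γ^2 + 78400 - 74800 = 0, i.e. γ^4 - 560γ^2 + 3600 = 0. So γ is a root of x^4 - 560x^2 + 3600. This polynomial is irreducible over Q: it has no rational root (each ±√170 ± √110 is irrational), and any factorization into two quadratics over Q would force √(18700) ∈ Q (pairing opposite roots) or √170, √110 ∈ Q (other pairings), all impossible. Hence [Q(γ):Q] = 4 = [Q(√170, √110):Q], so Q(γ) = Q(√170, √110).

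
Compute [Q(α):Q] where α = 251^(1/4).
[Q(α):Q] = 4

α is a root of x^4 - 251. By Eisenstein's criterion at the prime p = 251 (which divides the constant term 251 but p^2 = 63001 does not, since 251 is squarefree), x^4 - 251 is irreducible over Q. Hence [Q(α):Q] = 4.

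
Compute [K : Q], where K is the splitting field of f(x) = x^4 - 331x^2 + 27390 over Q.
[K : Q] = 4

Solving the quadratic in x^2: x^2 = (331 ± √(331^2 - 4·27390))/2 = (331 ± √1)/2 = (331 ± 1)/2, giving x^2 = 166 or x^2 = 165. So f(x) = (x^2 - 166)(x^2 - 165) and the roots of f are ±√166, ±√165. Hence the splitting field is K = Q(√166, √165). Since 166 and 165 are distinct squarefree integers > 1, their product 27390 is not a perfect square, so √165 ∉ Q(√166). By the tower law [K:Q] = [Q(√166,√165):Q(√166)] · [Q(√166):Q] = 2 · 2 = 4.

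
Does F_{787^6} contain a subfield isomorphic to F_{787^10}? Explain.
No: F_{787^10} is not a subfield of F_{787^6}

F_{p^m} embeds in F_{p^n} iff m | n. Here 10 ∤ 6 (since 6 = 0·10 + 6 with remainder 6 ≠ 0), so F_{787^10} is not a subfield of F_{787^6}. Equivalently: if it were, the tower law would give 10 = [F_{787^10}:F_787] dividing [F_{787^6}:F_787] = 6, contradiction.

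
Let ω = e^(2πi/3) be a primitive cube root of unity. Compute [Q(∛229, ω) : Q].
[Q(∛229, ω) : Q] = 6

[Q(∛229):Q] = 3 (min poly x^3 - 229, irreducible since 229 is not a perfect cube). [Q(ω):Q] = 2 (min poly x^2 + x + 1). Since Q(∛229) ⊂ R and ω ∉ R, we have ω ∉ Q(∛229), so x^2 + x + 1 remains irreducible over Q(∛229) and [Q(∛229, ω) : Q(∛229)] = 2. By the tower law, [Q(∛229, ω) : Q] = 3 · 2 = 6. (In fact Q(∛229, ω) is the splitting field of x^3 - 229 over Q.)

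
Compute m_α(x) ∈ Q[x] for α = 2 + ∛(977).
m_α(x) = x^3 - 6x^2 + 12x - 985

Set β = α - 2 = ∛(977), so β^3 = 977. Then (α - 2)^3 - 977 = 0, i.e. α is a root of g(x) = (x - 2)^3 - 977 = x^3 - 6x^2 + 12x - 985. Since g(x) = h(x - 2) where h(x) = x^3 - 977, and h is irreducible over Q (because 977 is not a perfect cube, so h has no rational root, and a monic cubic with no rational root is irreducible), g is also irreducible (irreducibility is preserved under the substitution x → x - 2). Hence m_α(x) = x^3 - 6x^2 + 12x - 985.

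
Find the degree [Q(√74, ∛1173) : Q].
[Q(√74, ∛1173) : Q] = 6

Let L = Q(√74, ∛1173). Since Q(√74) ⊂ L and [Q(√74):Q] = 2, the tower law gives 2 | [L:Q]. Likewise Q(∛1173) ⊂ L with [Q(∛1173):Q] = 3 (because 1173 is not a perfect cube), so 3 | [L:Q]. As gcd(2,3) = 1, [L:Q] is divisible by 6. Conversely L is generated over Q by √74 and ∛1173, so [L:Q] ≤ 2·3 = 6. Therefore [Q(√74, ∛1173) : Q] = 6.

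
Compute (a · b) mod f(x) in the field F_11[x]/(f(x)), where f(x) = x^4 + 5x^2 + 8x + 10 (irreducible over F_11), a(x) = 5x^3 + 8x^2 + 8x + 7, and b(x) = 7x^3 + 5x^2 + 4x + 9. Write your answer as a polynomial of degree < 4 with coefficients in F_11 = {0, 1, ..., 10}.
a · b ≡ 9x^3 + 8x^2 + 4x + 4 (mod f(x))

Multiply in F_11[x]: a(x)·b(x) = (5x^3 + 8x^2 + 8x + 7)·(7x^3 + 5x^2 + 4x + 9) = 2x^6 + 4x^5 + 6x^4 + x^3 + 7x^2 + x + 8. This has degree ≥ 4, so divide by f(x) over F_11: 2x^6 + 4x^5 + 6x^4 + x^3 + 7x^2 + x + 8 = (2x^2 + 4x + 7)·(x^4 + 5x^2 + 8x + 10) + (9x^3 + 8x^2 + 4x + 4). Hence a·b ≡ 9x^3 + 8x^2 + 4x + 4 (mod f). (F_11[x]/(f) is a field with 11^4 = 14641 elements since f is irreducible of degree 4.)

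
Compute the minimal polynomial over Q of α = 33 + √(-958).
m_α(x) = x^2 - 66x + 2047

From α - 33 = √(-958), squaring gives (α - 33)^2 = -958, i.e. α^2 - 66α + 1089 = -958, so α^2 - 66α + 2047 = 0. The discriminant of x^2 - 66x + 2047 is (-66)^2 - 4·(2047) = 4356 - 8188 = -3832, and 4·(-958) is not a perfect square in Q since -958 is squarefree and ≠ 1. Hence x^2 - 66x + 2047 is irreducible over Q and is the minimal polynomial of α.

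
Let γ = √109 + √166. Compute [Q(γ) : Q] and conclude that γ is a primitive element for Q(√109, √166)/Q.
[Q(γ) : Q] = 4 (equivalently, Q(γ) = Q(√109, √166))

Obviously Q(γ) ⊆ Q(√109, √166), and [Q(√109, √166):Q] = 4 (since 109, 166 are distinct squarefree integers > 1 with 18094 not a perfect square). To show equality we compute the minimal polynomial of γ. From γ = √109 + √166: γ^2 = 109 + 2√(18094) + 166 = 275 + 2√(18094), so γ^2 - 275 = 2√(18094); squaring, (γ^2 - 275)^2 = 4·18094, i.e. γ^4 - 550γ^2 + 75625 - 72376 = 0, i.e. γ^4 - 550γ^2 + 3249 = 0. So γ is a root of x^4 - 550x^2 + 3249. This polynomial is irreducible over Q: it has no rational root (each ±√109 ± √166 is irrational), and any factorization into two quadratics over Q would force √(18094) ∈ Q (pairing opposite roots) or √109, √166 ∈ Q (other pairings), all impossible. Hence [Q(γ):Q] = 4 = [Q(√109, √166):Q], so Q(γ) = Q(√109, √166).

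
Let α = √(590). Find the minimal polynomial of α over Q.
m_α(x) = x^2 - 590

α satisfies α^2 - 590 = 0, so x^2 - 590 annihilates α. Since d = 590 is squarefree and ≠ 1, it is not a perfect square in Q, so x^2 - 590 has no rational root and is therefore irreducible over Q (a degree-2 polynomial over a field is irreducible iff it has no root). Hence m_α(x) = x^2 - 590.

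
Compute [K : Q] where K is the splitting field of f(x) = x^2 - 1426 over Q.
[K : Q] = 2

f(x) = x^2 - 1426 factors as (x - √1426)(x + √1426). The splitting field is K = Q(√1426). Since 1426 is squarefree and > 1, it is not a perfect square, so x^2 - 1426 is irreducible over Q and [Q(√1426) : Q] = 2. Hence [K : Q] = 2.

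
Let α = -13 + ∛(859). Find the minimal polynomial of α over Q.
m_α(x) = x^3 + 39x^2 + 507x + 1338

Set β = α + 13 = ∛(859), so β^3 = 859. Then (α + 13)^3 - 859 = 0, i.e. α is a root of g(x) = (x + 13)^3 - 859 = x^3 + 39x^2 + 507x + 1338. Since g(x) = h(x + 13) where h(x) = x^3 - 859, and h is irreducible over Q (because 859 is not a perfect cube, so h has no rational root, and a monic cubic with no rational root is irreducible), g is also irreducible (irreducibility is preserved under the substitution x → x + 13). Hence m_α(x) = x^3 + 39x^2 + 507x + 1338.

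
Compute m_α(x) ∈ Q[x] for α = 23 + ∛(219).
m_α(x) = x^3 - 69x^2 + 1587x - 12386

Set β = α - 23 = ∛(219), so β^3 = 219. Then (α - 23)^3 - 219 = 0, i.e. α is a root of g(x) = (x - 23)^3 - 219 = x^3 - 69x^2 + 1587x - 12386. Since g(x) = h(x - 23) where h(x) = x^3 - 219, and h is irreducible over Q (because 219 is not a perfect cube, so h has no rational root, and a monic cubic with no rational root is irreducible), g is also irreducible (irreducibility is preserved under the substitution x → x - 23). Hence m_α(x) = x^3 - 69x^2 + 1587x - 12386.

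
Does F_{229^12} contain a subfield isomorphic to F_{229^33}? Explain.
No: F_{229^33} is not a subfield of F_{229^12}

F_{p^m} embeds in F_{p^n} iff m | n. Here 33 ∤ 12 (since 12 = 0·33 + 12 with remainder 12 ≠ 0), so F_{229^33} is not a subfield of F_{229^12}. Equivalently: if it were, the tower law would give 33 = [F_{229^33}:F_229] dividing [F_{229^12}:F_229] = 12, contradiction.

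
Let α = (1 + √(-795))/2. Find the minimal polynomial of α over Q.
m_α(x) = x^2 - x + 199

From 2α - 1 = √(-795), squaring gives (2α - 1)^2 = -795, i.e. 4α^2 - 4α + 1 = -795, so α^2 - α + (1 + 795)/4 = 0. Since -795 ≡ 1 (mod 4), (1 + 795)/4 = 199 ∈ Z. The polynomial x^2 - x + 199 has discriminant 1 - 4·(199) = -795, which is not a perfect square in Q (d = -795 is squarefree and ≠ 1), so x^2 - x + 199 is irreducible over Q. It is the minimal polynomial of α.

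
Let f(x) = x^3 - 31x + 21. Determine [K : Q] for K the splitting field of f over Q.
[K : Q] = 6

By the rational root test, any rational root of the monic integer polynomial f(x) = x^3 - 31x + 21 must be an integer dividing the constant term 21, i.e. one of ±{1, 3, 7, 21}. Evaluating: f(1) = -9, f(-1) = 51, f(3) = -45, f(-3) = 87, f(7) = 147, f(-7) = -105, f(21) = 8631, f(-21) = -8589; none is 0, so f has no rational root and is therefore irreducible over Q (a cubic with no linear factor over a field is irreducible). For an irreducible cubic, the Galois group is A_3 or S_3 according as the discriminant disc(f) = -4a^3 - 27b^2 = -4·(-31)^3 - 27·(21)^2 = 107257 is or is not a square in Q. Here disc(f) = 107257 is not a perfect square in Q, so the Galois group of f over Q is not contained in A_3 and must be all of S_3. The splitting field has degree |S_3| = 6 over Q, so [K : Q] = 6.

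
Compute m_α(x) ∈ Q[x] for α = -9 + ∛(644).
m_α(x) = x^3 + 27x^2 + 243x + 85

Set β = α + 9 = ∛(644), so β^3 = 644. Then (α + 9)^3 - 644 = 0, i.e. α is a root of g(x) = (x + 9)^3 - 644 = x^3 + 27x^2 + 243x + 85. Since g(x) = h(x + 9) where h(x) = x^3 - 644, and h is irreducible over Q (because 644 is not a perfect cube, so h has no rational root, and a monic cubic with no rational root is irreducible), g is also irreducible (irreducibility is preserved under the substitution x → x + 9). Hence m_α(x) = x^3 + 27x^2 + 243x + 85.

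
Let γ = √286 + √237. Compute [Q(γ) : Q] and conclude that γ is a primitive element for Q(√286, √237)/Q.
[Q(γ) : Q] = 4 (equivalently, Q(γ) = Q(√286, √237))

Obviously Q(γ) ⊆ Q(√286, √237), and [Q(√286, √237):Q] = 4 (since 286, 237 are distinct squarefree integers > 1 with 67782 not a perfect square). To show equality we compute the minimal polynomial of γ. From γ = √286 + √237: γ^2 = 286 + 2√(67782) + 237 = 523 + 2√(67782), so γ^2 - 523 = 2√(67782); squaring, (γ^2 - 523)^2 = 4·67782, i.e. γ^4 - 1046γ^2 + 273529 - 271128 = 0, i.e. γ^4 - 1046γ^2 + 2401 = 0. So γ is a root of x^4 - 1046x^2 + 2401. This polynomial is irreducible over Q: it has no rational root (each ±√286 ± √237 is irrational), and any factorization into two quadratics over Q would force √(67782) ∈ Q (pairing opposite roots) or √286, √237 ∈ Q (other pairings), all impossible. Hence [Q(γ):Q] = 4 = [Q(√286, √237):Q], so Q(γ) = Q(√286, √237).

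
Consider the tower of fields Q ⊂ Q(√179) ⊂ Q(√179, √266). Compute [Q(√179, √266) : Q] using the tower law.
[Q(√179, √266) : Q] = 4

[Q(√179):Q] = 2 (min poly x^2 - 179, irreducible since 179 is squarefree > 1). For the top step, suppose √266 ∈ Q(√179), say √266 = c + d√179 with c, d ∈ Q. Squaring: 266 = c^2 + 179d^2 + 2cd√179. Since √179 ∉ Q this forces 2cd = 0. If d = 0 then √266 = c ∈ Q, contradicting 266 squarefree > 1. If c = 0 then 266 = 179d^2, so 179·266 = (179d)^2 is a perfect square in Q — but 179·266 = 47614 is not a perfect square (since 179 and 266 are distinct squarefree integers). Contradiction. Hence √266 ∉ Q(√179), so x^2 - 266 stays irreducible over Q(√179) and [Q(√179, √266) : Q(√179)] = 2. By the tower law, [Q(√179, √266) : Q] = 2 · 2 = 4.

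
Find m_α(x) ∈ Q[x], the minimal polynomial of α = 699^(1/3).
m_α(x) = x^3 - 699

α satisfies α^3 = 699, so x^3 - 699 annihilates α. By the rational root test, a rational root p/q (in lowest terms) of x^3 - 699 would satisfy p^3 = 699 q^3, forcing q = 1 and p^3 = 699; but 699 is not a perfect cube, contradiction. A monic cubic over Q with no rational root is irreducible (any nontrivial factorization would include a linear factor). Hence x^3 - 699 is the minimal polynomial of α, and in particular [Q(α):Q] = 3.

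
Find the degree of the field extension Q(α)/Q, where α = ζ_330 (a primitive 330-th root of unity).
[Q(α):Q] = 80

The minimal polynomial of ζ_330 over Q is the 330-th cyclotomic polynomial Φ_330(x), which is irreducible over Q and has degree φ(330) = 80. Hence [Q(α):Q] = φ(330) = 80.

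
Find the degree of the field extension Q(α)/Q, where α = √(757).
[Q(α):Q] = 2

[Q(α):Q] equals the degree of the minimal polynomial of α. Here α^2 = 757 and x^2 - 757 is irreducible (d = 757 is squarefree, ≠ 1, hence not a square), so deg(m_α) = 2. Thus [Q(α):Q] = 2.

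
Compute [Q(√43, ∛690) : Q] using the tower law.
[Q(√43, ∛690) : Q] = 6

Let L = Q(√43, ∛690). Since Q(√43) ⊂ L and [Q(√43):Q] = 2, the tower law gives 2 | [L:Q]. Likewise Q(∛690) ⊂ L with [Q(∛690):Q] = 3 (because 690 is not a perfect cube), so 3 | [L:Q]. As gcd(2,3) = 1, [L:Q] is divisible by 6. Conversely L is generated over Q by √43 and ∛690, so [L:Q] ≤ 2·3 = 6. Therefore [Q(√43, ∛690) : Q] = 6.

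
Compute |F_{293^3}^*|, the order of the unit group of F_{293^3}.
|F_{293^3}^*| = 25153756

F_{293^3} has 293^3 = 25153757 elements; its multiplicative group consists of all nonzero elements, so |F_{293^3}^*| = 25153757 - 1 = 25153756. (It is cyclic since any finite subgroup of the multiplicative group of a field is cyclic.)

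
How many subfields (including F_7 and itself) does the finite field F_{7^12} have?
F_{7^12} has 6 subfields

The subfields of F_{p^n} are exactly the fields F_{p^d} for d | n (each is the fixed field of the unique index-d subgroup of Gal(F_{p^n}/F_p) ≅ Z/nZ). The divisors of n = 12 are {1, 2, 3, 4, 6, 12}, giving 6 subfields: F_{7^1}, F_{7^2}, F_{7^3}, F_{7^4}, F_{7^6}, F_{7^12}.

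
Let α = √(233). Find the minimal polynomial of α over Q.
m_α(x) = x^2 - 233

α satisfies α^2 - 233 = 0, so x^2 - 233 annihilates α. Since d = 233 is squarefree and ≠ 1, it is not a perfect square in Q, so x^2 - 233 has no rational root and is therefore irreducible over Q (a degree-2 polynomial over a field is irreducible iff it has no root). Hence m_α(x) = x^2 - 233.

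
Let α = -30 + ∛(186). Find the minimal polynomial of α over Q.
m_α(x) = x^3 + 90x^2 + 2700x + 26814

Set β = α + 30 = ∛(186), so β^3 = 186. Then (α + 30)^3 - 186 = 0, i.e. α is a root of g(x) = (x + 30)^3 - 186 = x^3 + 90x^2 + 2700x + 26814. Since g(x) = h(x + 30) where h(x) = x^3 - 186, and h is irreducible over Q (because 186 is not a perfect cube, so h has no rational root, and a monic cubic with no rational root is irreducible), g is also irreducible (irreducibility is preserved under the substitution x → x + 30). Hence m_α(x) = x^3 + 90x^2 + 2700x + 26814.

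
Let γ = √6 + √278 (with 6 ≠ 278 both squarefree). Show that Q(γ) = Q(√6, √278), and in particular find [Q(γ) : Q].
[Q(γ) : Q] = 4 (equivalently, Q(γ) = Q(√6, √278))

Obviously Q(γ) ⊆ Q(√6, √278), and [Q(√6, √278):Q] = 4 (since 6, 278 are distinct squarefree integers > 1 with 1668 not a perfect square). To show equality we compute the minimal polynomial of γ. From γ = √6 + √278: γ^2 = 6 + 2√(1668) + 278 = 284 + 2√(1668), so γ^2 - 284 = 2√(1668); squaring, (γ^2 - 284)^2 = 4·1668, i.e. γ^4 - 568γ^2 + 80656 - 6672 = 0, i.e. γ^4 - 568γ^2 + 73984 = 0. So γ is a root of x^4 - 568x^2 + 73984. This polynomial is irreducible over Q: it has no rational root (each ±√6 ± √278 is irrational), and any factorization into two quadratics over Q would force √(1668) ∈ Q (pairing opposite roots) or √6, √278 ∈ Q (other pairings), all impossible. Hence [Q(γ):Q] = 4 = [Q(√6, √278):Q], so Q(γ) = Q(√6, √278).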